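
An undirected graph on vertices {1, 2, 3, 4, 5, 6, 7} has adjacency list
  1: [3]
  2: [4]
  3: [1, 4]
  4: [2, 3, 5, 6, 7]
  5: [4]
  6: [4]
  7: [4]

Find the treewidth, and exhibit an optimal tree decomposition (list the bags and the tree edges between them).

The largest bag has 2 vertices, giving width 1; this decomposition certifies tw(G) ≤ 1. G has an edge, so its treewidth is at least 1. Therefore the treewidth is 1.

Treewidth 1.
One such decomposition:
Bags: B1 = {3, 4}  B2 = {4, 6}  B3 = {4, 7}  B4 = {1, 3}  B5 = {4, 5}  B6 = {2, 4}
Tree: B1–B2, B2–B3, B1–B4, B1–B5, B2–B6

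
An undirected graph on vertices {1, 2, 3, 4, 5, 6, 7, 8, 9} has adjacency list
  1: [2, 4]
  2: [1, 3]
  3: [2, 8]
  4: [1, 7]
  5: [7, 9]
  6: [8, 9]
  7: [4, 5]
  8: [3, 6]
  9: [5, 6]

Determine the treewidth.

A width-2 tree decomposition is:
Bags: B1 = {2, 3, 8}  B2 = {2, 6, 8}  B3 = {2, 6, 9}  B4 = {2, 5, 9}  B5 = {2, 5, 7}  B6 = {2, 4, 7}  B7 = {1, 2, 4}
Tree: B1–B2, B2–B3, B3–B4, B4–B5, B5–B6, B6–B7
Every bag has size at most 3, so the width is 3 − 1 = 2 and tw(G) ≤ 2. Since 2–3–8–6–9–5–7–4–1–2 is a cycle in G, G is not acyclic. Forests are exactly the graphs of treewidth ≤ 1, so tw(G) ≥ 2. Combining the bounds, tw(G) = 2.

2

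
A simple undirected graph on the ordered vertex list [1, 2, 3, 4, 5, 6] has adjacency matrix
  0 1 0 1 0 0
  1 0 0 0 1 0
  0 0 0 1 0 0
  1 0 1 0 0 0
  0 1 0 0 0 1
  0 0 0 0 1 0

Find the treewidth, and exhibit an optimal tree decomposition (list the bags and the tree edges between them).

Treewidth 1.
One optimal decomposition is:
Bags: B1 = {3, 4}  B2 = {1, 4}  B3 = {1, 2}  B4 = {2, 5}  B5 = {5, 6}
Tree: B1–B2, B2–B3, B3–B4, B4–B5

Every bag has size at most 2, so the width is 2 − 1 = 1 and tw(G) ≤ 1. G has an edge, so its treewidth is at least 1. Therefore the treewidth is 1.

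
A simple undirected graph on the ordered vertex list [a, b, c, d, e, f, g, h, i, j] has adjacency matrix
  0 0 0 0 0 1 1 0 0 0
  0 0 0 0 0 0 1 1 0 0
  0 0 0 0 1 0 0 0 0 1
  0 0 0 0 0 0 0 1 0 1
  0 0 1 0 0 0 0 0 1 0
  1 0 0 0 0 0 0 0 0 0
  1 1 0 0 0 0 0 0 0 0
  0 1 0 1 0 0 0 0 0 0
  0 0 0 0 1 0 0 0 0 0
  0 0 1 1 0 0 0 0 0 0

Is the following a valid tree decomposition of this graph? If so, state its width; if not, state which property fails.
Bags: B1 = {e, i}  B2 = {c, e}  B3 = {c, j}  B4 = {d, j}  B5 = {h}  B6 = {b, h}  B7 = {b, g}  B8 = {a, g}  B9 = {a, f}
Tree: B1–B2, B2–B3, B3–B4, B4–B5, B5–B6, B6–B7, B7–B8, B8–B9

A tree decomposition must satisfy three properties: every vertex lies in some bag; for every edge, both endpoints lie together in some bag; and for every vertex, the bags containing it form a connected subtree. Here edge (d,h) lies in no bag, so the decomposition is invalid.

No — edge (d,h) lies in no bag.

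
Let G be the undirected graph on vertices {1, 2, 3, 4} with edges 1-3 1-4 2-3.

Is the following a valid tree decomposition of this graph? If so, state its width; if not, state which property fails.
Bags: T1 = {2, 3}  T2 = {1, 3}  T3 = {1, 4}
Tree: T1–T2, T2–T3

Checking the three conditions: (i) the bags cover all of {1, 2, 3, 4}; (ii) for each edge, some bag contains both endpoints; (iii) the bags containing any fixed vertex form a subtree. All hold, so the decomposition is valid with width 2 − 1 = 1.

Yes; width 1.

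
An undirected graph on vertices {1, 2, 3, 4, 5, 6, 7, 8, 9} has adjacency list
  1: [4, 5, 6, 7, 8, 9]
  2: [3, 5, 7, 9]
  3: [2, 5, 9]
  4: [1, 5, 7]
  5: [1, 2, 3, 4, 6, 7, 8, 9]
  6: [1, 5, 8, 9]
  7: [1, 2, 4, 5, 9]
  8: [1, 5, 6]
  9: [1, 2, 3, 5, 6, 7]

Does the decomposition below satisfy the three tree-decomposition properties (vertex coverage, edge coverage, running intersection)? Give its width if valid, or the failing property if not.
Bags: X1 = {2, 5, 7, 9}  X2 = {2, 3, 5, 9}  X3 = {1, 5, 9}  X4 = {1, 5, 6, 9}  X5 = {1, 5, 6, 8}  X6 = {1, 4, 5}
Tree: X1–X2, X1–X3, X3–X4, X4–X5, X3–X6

A tree decomposition must satisfy three properties: every vertex lies in some bag; for every edge, both endpoints lie together in some bag; and for every vertex, the bags containing it form a connected subtree. Here edge (7,1) lies in no bag, so the decomposition is invalid.

No — edge (7,1) lies in no bag.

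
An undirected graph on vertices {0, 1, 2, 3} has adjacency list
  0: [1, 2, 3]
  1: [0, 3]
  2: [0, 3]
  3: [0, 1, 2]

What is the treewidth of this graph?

2

A width-2 tree decomposition is:
Bags: B1 = {0, 1, 3}  B2 = {0, 2, 3}
Tree: B1–B2
The largest bag has 3 vertices, giving width 2; this decomposition certifies tw(G) ≤ 2. For the lower bound, the 3 vertices {0, 1, 3} are pairwise adjacent, and any tree decomposition puts a clique entirely inside one bag — forcing width ≥ 2. Hence tw(G) = 2 exactly.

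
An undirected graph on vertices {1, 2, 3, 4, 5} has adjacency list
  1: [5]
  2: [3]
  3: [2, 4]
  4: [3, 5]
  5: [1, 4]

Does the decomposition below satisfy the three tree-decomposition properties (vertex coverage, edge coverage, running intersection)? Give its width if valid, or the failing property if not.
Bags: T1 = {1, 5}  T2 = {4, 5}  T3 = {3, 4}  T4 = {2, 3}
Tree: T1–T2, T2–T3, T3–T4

Every vertex of G appears in some bag (union = {1, 2, 3, 4, 5}); every edge is covered by a bag; and for each vertex v the set of bags containing v is connected in the bag tree. The decomposition is therefore valid. The largest bag has 2 vertices, so the width is 1.

Yes; width 1.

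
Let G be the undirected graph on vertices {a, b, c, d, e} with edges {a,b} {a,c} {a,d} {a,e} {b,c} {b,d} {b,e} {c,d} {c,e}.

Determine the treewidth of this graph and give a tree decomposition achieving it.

The largest bag has 4 vertices, giving width 3; this decomposition certifies tw(G) ≤ 3. Conversely, {a, b, c, d} is a clique of size 4, and the vertices of any clique must share a bag in every tree decomposition; so some bag has ≥ 4 vertices and tw(G) ≥ 3. Therefore the treewidth is 3.

Treewidth 3.
One such decomposition:
Bags: B1 = {a, b, c, e}  B2 = {a, b, c, d}
Tree: B1–B2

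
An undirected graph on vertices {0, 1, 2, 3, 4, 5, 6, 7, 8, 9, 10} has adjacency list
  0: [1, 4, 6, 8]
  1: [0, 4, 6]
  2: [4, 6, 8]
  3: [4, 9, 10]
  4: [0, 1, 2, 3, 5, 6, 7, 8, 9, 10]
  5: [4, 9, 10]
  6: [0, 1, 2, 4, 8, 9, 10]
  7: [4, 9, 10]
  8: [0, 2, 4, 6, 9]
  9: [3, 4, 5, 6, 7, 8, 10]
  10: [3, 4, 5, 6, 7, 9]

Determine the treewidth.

A width-3 tree decomposition is:
Bags: B1 = {4, 6, 9, 10}  B2 = {4, 6, 8, 9}  B3 = {3, 4, 9, 10}  B4 = {2, 4, 6, 8}  B5 = {0, 4, 6, 8}  B6 = {0, 1, 4, 6}  B7 = {4, 7, 9, 10}  B8 = {4, 5, 9, 10}
Tree: B1–B2, B1–B3, B2–B4, B4–B5, B5–B6, B3–B7, B7–B8
Every bag has size at most 4, so the width is 4 − 1 = 3 and tw(G) ≤ 3. Conversely, {3, 4, 9, 10} is a clique of size 4, and the vertices of any clique must share a bag in every tree decomposition; so some bag has ≥ 4 vertices and tw(G) ≥ 3. Therefore the treewidth is 3.

3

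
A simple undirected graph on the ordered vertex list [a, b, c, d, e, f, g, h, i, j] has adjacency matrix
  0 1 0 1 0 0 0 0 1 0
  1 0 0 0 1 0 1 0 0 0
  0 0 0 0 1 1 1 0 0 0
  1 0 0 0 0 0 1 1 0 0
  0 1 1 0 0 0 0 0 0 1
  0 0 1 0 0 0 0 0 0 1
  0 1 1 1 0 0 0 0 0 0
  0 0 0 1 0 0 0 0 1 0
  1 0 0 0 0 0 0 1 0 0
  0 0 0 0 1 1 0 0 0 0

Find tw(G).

2

A width-2 tree decomposition is:
Bags: B1 = {a, h, i}  B2 = {a, d, h}  B3 = {a, b, d}  B4 = {b, d, g}  B5 = {b, e, g}  B6 = {c, e, g}  B7 = {c, e, j}  B8 = {c, f, j}
Tree: B1–B2, B2–B3, B3–B4, B4–B5, B5–B6, B6–B7, B7–B8
Each bag holds 3 vertices, so the decomposition has width 2, which upper-bounds the treewidth. For the lower bound, G contains the cycle i–h–d–a–i, so G is not a forest; only forests have treewidth ≤ 1, hence tw(G) ≥ 2. Therefore the treewidth is 2.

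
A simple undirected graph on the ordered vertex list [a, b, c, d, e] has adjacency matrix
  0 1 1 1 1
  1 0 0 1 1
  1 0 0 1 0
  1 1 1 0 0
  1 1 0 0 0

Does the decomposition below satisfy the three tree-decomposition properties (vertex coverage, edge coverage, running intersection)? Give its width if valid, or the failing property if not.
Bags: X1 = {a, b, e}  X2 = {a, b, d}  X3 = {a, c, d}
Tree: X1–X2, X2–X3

Yes; width 2.

Checking the three conditions: (i) the bags cover all of {a, b, c, d, e}; (ii) for each edge, some bag contains both endpoints; (iii) the bags containing any fixed vertex form a subtree. All hold, so the decomposition is valid with width 3 − 1 = 2.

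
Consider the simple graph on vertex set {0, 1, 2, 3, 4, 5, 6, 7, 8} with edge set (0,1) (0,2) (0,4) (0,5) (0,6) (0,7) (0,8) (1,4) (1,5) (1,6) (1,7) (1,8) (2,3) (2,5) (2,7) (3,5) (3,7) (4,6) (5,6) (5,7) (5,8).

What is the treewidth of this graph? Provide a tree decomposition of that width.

Treewidth 3.
One optimal decomposition is:
Bags: B1 = {0, 1, 5, 6}  B2 = {0, 1, 5, 8}  B3 = {0, 1, 4, 6}  B4 = {0, 1, 5, 7}  B5 = {0, 2, 5, 7}  B6 = {2, 3, 5, 7}
Tree: B1–B2, B1–B3, B2–B4, B4–B5, B5–B6

Every bag has size at most 4, so the width is 4 − 1 = 3 and tw(G) ≤ 3. For the lower bound, the 4 vertices {0, 1, 4, 6} are pairwise adjacent, and any tree decomposition puts a clique entirely inside one bag — forcing width ≥ 3. The upper and lower bounds meet at 3, so that is the treewidth.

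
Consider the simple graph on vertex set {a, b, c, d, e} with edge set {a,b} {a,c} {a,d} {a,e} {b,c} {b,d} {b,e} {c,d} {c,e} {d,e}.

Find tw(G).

4

A width-4 tree decomposition is:
Bags: B1 = {a, b, c, d, e}
Tree: (single bag)
With just one bag of size 5, the width is 5 − 1 = 4, so tw(G) ≤ 4. Conversely, {a, b, c, d, e} is a clique of size 5, and the vertices of any clique must share a bag in every tree decomposition; so some bag has ≥ 5 vertices and tw(G) ≥ 4. The upper and lower bounds meet at 4, so that is the treewidth.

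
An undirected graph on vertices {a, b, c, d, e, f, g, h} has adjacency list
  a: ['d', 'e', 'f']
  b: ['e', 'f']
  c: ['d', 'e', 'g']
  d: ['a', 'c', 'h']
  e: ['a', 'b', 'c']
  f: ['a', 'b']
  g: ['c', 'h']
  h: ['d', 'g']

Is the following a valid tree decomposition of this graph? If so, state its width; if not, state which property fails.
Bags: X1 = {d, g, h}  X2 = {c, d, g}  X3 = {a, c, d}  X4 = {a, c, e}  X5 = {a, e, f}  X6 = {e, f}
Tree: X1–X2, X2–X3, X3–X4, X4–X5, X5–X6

No — vertex b appears in no bag.

A tree decomposition must satisfy three properties: every vertex lies in some bag; for every edge, both endpoints lie together in some bag; and for every vertex, the bags containing it form a connected subtree. Here vertex b appears in no bag, so the decomposition is invalid.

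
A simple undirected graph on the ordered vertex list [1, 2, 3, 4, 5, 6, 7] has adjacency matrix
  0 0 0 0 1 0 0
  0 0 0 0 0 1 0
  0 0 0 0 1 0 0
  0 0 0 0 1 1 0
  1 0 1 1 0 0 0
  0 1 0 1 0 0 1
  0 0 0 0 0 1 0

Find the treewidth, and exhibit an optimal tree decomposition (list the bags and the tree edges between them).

Each bag holds 2 vertices, so the decomposition has width 1, which upper-bounds the treewidth. Any graph with an edge has treewidth ≥ 1, and G has the edge 6–7. Hence tw(G) = 1 exactly.

Treewidth 1.
One such decomposition:
Bags: B1 = {6, 7}  B2 = {4, 6}  B3 = {2, 6}  B4 = {4, 5}  B5 = {1, 5}  B6 = {3, 5}
Tree: B1–B2, B2–B3, B2–B4, B4–B5, B4–B6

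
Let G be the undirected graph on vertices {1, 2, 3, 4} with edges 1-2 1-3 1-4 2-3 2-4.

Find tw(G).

2

A width-2 tree decomposition is:
Bags: B1 = {1, 2, 3}  B2 = {1, 2, 4}
Tree: B1–B2
Each bag holds 3 vertices, so the decomposition has width 2, which upper-bounds the treewidth. For the lower bound, the 3 vertices {1, 2, 3} are pairwise adjacent, and any tree decomposition puts a clique entirely inside one bag — forcing width ≥ 2. Hence tw(G) = 2 exactly.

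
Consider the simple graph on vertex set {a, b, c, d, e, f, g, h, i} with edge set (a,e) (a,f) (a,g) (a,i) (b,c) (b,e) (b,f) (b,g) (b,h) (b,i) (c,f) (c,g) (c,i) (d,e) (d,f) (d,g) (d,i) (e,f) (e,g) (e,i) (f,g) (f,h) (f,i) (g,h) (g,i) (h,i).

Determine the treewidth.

A width-4 tree decomposition is:
Bags: B1 = {b, e, f, g, i}  B2 = {b, f, g, h, i}  B3 = {d, e, f, g, i}  B4 = {a, e, f, g, i}  B5 = {b, c, f, g, i}
Tree: B1–B2, B1–B3, B3–B4, B2–B5
Every bag has size at most 5, so the width is 5 − 1 = 4 and tw(G) ≤ 4. Conversely, {d, e, f, g, i} is a clique of size 5, and the vertices of any clique must share a bag in every tree decomposition; so some bag has ≥ 5 vertices and tw(G) ≥ 4. Hence tw(G) = 4 exactly.

4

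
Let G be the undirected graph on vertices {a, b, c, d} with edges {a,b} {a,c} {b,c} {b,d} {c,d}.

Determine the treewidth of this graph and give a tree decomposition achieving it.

Each bag holds 3 vertices, so the decomposition has width 2, which upper-bounds the treewidth. For the lower bound, the 3 vertices {b, c, d} are pairwise adjacent, and any tree decomposition puts a clique entirely inside one bag — forcing width ≥ 2. The upper and lower bounds meet at 2, so that is the treewidth.

Treewidth 2.
One optimal decomposition is:
Bags: B1 = {b, c, d}  B2 = {a, b, c}
Tree: B1–B2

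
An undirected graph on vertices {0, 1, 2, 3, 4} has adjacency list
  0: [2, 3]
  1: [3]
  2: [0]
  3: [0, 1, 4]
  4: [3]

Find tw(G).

1

A width-1 tree decomposition is:
Bags: B1 = {0, 3}  B2 = {0, 2}  B3 = {1, 3}  B4 = {3, 4}
Tree: B1–B2, B1–B3, B1–B4
Each bag holds 2 vertices, so the decomposition has width 1, which upper-bounds the treewidth. Any graph with an edge has treewidth ≥ 1, and G has the edge 0–3. Combining the bounds, tw(G) = 1.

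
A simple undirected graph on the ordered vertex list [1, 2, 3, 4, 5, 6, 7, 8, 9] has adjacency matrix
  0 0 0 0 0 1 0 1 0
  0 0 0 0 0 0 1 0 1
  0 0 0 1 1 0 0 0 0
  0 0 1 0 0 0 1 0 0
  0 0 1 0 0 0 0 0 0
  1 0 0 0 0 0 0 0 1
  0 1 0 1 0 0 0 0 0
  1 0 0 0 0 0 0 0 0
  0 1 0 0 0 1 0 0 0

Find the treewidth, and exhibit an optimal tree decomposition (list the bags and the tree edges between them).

Each bag holds 2 vertices, so the decomposition has width 1, which upper-bounds the treewidth. G has an edge, so its treewidth is at least 1. Hence tw(G) = 1 exactly.

Treewidth 1.
One optimal decomposition is:
Bags: B1 = {1, 8}  B2 = {1, 6}  B3 = {6, 9}  B4 = {2, 9}  B5 = {2, 7}  B6 = {4, 7}  B7 = {3, 4}  B8 = {3, 5}
Tree: B1–B2, B2–B3, B3–B4, B4–B5, B5–B6, B6–B7, B7–B8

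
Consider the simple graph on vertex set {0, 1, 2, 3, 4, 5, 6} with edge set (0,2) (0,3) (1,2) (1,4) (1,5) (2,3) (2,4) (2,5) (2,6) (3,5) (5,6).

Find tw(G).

A width-2 tree decomposition is:
Bags: B1 = {1, 2, 5}  B2 = {2, 5, 6}  B3 = {2, 3, 5}  B4 = {1, 2, 4}  B5 = {0, 2, 3}
Tree: B1–B2, B2–B3, B1–B4, B3–B5
The largest bag has 3 vertices, giving width 2; this decomposition certifies tw(G) ≤ 2. For the lower bound, the 3 vertices {0, 2, 3} are pairwise adjacent, and any tree decomposition puts a clique entirely inside one bag — forcing width ≥ 2. Hence tw(G) = 2 exactly.

2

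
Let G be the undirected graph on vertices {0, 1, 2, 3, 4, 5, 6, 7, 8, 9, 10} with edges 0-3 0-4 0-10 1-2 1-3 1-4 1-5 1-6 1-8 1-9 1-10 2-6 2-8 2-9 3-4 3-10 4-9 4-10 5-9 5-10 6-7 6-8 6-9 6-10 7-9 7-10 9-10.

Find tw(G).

3

A width-3 tree decomposition is:
Bags: B1 = {1, 4, 9, 10}  B2 = {1, 6, 9, 10}  B3 = {6, 7, 9, 10}  B4 = {1, 2, 6, 9}  B5 = {1, 2, 6, 8}  B6 = {1, 3, 4, 10}  B7 = {1, 5, 9, 10}  B8 = {0, 3, 4, 10}
Tree: B1–B2, B2–B3, B2–B4, B4–B5, B1–B6, B2–B7, B6–B8
Every bag has size at most 4, so the width is 4 − 1 = 3 and tw(G) ≤ 3. Conversely, {0, 3, 4, 10} is a clique of size 4, and the vertices of any clique must share a bag in every tree decomposition; so some bag has ≥ 4 vertices and tw(G) ≥ 3. Combining the bounds, tw(G) = 3.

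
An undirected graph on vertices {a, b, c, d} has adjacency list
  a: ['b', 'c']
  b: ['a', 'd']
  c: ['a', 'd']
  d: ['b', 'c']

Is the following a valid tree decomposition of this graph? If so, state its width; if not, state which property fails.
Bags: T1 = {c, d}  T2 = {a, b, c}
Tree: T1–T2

No — edge (b,d) lies in no bag.

A tree decomposition must satisfy three properties: every vertex lies in some bag; for every edge, both endpoints lie together in some bag; and for every vertex, the bags containing it form a connected subtree. Here edge (b,d) lies in no bag, so the decomposition is invalid.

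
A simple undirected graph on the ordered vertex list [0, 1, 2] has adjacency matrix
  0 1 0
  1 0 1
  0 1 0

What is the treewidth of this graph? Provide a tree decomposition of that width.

Treewidth 1.
One optimal decomposition is:
Bags: B1 = {1, 2}  B2 = {0, 1}
Tree: B1–B2

The largest bag has 2 vertices, giving width 1; this decomposition certifies tw(G) ≤ 1. G has an edge, so its treewidth is at least 1. The upper and lower bounds meet at 1, so that is the treewidth.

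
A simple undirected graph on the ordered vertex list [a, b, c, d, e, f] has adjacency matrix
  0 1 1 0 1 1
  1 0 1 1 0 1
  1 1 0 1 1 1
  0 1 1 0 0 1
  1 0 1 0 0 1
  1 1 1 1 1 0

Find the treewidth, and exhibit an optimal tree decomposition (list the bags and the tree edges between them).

Treewidth 3.
Bags: B1 = {a, b, c, f}  B2 = {b, c, d, f}  B3 = {a, c, e, f}
Tree: B1–B2, B1–B3

Every bag has size at most 4, so the width is 4 − 1 = 3 and tw(G) ≤ 3. For the lower bound, the 4 vertices {b, c, d, f} are pairwise adjacent, and any tree decomposition puts a clique entirely inside one bag — forcing width ≥ 3. Combining the bounds, tw(G) = 3.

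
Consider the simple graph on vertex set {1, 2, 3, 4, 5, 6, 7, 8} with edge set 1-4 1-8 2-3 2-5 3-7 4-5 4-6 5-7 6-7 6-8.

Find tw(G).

A width-2 tree decomposition is:
Bags: B1 = {2, 3, 7}  B2 = {2, 5, 7}  B3 = {5, 6, 7}  B4 = {4, 5, 6}  B5 = {4, 6, 8}  B6 = {1, 4, 8}
Tree: B1–B2, B2–B3, B3–B4, B4–B5, B5–B6
Each bag holds 3 vertices, so the decomposition has width 2, which upper-bounds the treewidth. For the lower bound, G contains the cycle 3–2–5–7–3, so G is not a forest; only forests have treewidth ≤ 1, hence tw(G) ≥ 2. Hence tw(G) = 2 exactly.

2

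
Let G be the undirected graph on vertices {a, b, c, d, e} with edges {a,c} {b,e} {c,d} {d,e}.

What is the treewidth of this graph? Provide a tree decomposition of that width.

Each bag holds 2 vertices, so the decomposition has width 1, which upper-bounds the treewidth. Since G has at least one edge (e.g. a–c), it is not an edgeless graph, so tw(G) ≥ 1. Therefore the treewidth is 1.

Treewidth 1.
One optimal decomposition is:
Bags: B1 = {a, c}  B2 = {c, d}  B3 = {d, e}  B4 = {b, e}
Tree: B1–B2, B2–B3, B3–B4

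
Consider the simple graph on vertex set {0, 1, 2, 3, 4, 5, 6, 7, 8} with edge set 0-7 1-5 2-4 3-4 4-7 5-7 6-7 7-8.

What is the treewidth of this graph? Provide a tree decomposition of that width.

Treewidth 1.
Bags: B1 = {3, 4}  B2 = {4, 7}  B3 = {6, 7}  B4 = {2, 4}  B5 = {7, 8}  B6 = {5, 7}  B7 = {0, 7}  B8 = {1, 5}
Tree: B1–B2, B2–B3, B1–B4, B2–B5, B3–B6, B2–B7, B6–B8

Every bag has size at most 2, so the width is 2 − 1 = 1 and tw(G) ≤ 1. Any graph with an edge has treewidth ≥ 1, and G has the edge 4–3. Hence tw(G) = 1 exactly.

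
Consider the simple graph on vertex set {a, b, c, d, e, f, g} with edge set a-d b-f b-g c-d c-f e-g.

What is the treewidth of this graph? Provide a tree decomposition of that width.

Every bag has size at most 2, so the width is 2 − 1 = 1 and tw(G) ≤ 1. Any graph with an edge has treewidth ≥ 1, and G has the edge a–d. Combining the bounds, tw(G) = 1.

Treewidth 1.
One optimal decomposition is:
Bags: B1 = {a, d}  B2 = {c, d}  B3 = {c, f}  B4 = {b, f}  B5 = {b, g}  B6 = {e, g}
Tree: B1–B2, B2–B3, B3–B4, B4–B5, B5–B6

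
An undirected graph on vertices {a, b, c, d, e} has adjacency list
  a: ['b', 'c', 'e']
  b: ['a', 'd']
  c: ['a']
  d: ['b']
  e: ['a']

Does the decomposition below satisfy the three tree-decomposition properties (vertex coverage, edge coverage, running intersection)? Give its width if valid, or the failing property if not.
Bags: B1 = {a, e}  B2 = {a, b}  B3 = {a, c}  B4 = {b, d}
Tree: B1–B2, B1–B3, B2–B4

Yes; width 1.

Every vertex of G appears in some bag (union = {a, b, c, d, e}); every edge is covered by a bag; and for each vertex v the set of bags containing v is connected in the bag tree. The decomposition is therefore valid. The largest bag has 2 vertices, so the width is 1.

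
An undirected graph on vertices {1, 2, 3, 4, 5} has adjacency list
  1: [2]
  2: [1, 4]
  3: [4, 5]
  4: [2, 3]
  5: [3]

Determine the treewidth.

A width-1 tree decomposition is:
Bags: B1 = {1, 2}  B2 = {2, 4}  B3 = {3, 4}  B4 = {3, 5}
Tree: B1–B2, B2–B3, B3–B4
Every bag has size at most 2, so the width is 2 − 1 = 1 and tw(G) ≤ 1. Since G has at least one edge (e.g. 1–2), it is not an edgeless graph, so tw(G) ≥ 1. Hence tw(G) = 1 exactly.

1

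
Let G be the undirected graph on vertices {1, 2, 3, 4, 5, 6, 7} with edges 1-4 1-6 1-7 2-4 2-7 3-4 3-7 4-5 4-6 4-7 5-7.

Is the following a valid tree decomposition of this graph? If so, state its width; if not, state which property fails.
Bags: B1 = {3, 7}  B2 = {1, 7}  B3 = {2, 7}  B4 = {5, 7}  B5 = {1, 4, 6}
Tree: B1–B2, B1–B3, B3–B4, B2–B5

A tree decomposition must satisfy three properties: every vertex lies in some bag; for every edge, both endpoints lie together in some bag; and for every vertex, the bags containing it form a connected subtree. Here edge (4,7) lies in no bag, so the decomposition is invalid.

No — edge (4,7) lies in no bag.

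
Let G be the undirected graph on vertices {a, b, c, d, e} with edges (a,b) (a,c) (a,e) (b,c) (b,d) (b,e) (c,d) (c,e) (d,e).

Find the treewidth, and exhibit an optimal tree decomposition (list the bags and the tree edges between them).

The largest bag has 4 vertices, giving width 3; this decomposition certifies tw(G) ≤ 3. For the lower bound, the 4 vertices {b, c, d, e} are pairwise adjacent, and any tree decomposition puts a clique entirely inside one bag — forcing width ≥ 3. Combining the bounds, tw(G) = 3.

Treewidth 3.
One such decomposition:
Bags: B1 = {b, c, d, e}  B2 = {a, b, c, e}
Tree: B1–B2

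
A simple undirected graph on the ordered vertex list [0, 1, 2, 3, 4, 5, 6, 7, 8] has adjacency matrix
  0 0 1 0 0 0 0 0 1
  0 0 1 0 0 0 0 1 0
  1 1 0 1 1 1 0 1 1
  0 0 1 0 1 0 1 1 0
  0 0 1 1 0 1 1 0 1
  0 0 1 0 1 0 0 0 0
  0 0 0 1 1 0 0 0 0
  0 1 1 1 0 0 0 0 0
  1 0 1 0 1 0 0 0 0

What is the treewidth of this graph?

2

A width-2 tree decomposition is:
Bags: B1 = {2, 3, 4}  B2 = {2, 3, 7}  B3 = {2, 4, 8}  B4 = {2, 4, 5}  B5 = {0, 2, 8}  B6 = {1, 2, 7}  B7 = {3, 4, 6}
Tree: B1–B2, B1–B3, B3–B4, B3–B5, B2–B6, B1–B7
Every bag has size at most 3, so the width is 3 − 1 = 2 and tw(G) ≤ 2. On the other hand G contains the 3-clique {0, 2, 8}. A clique must lie in a single bag of any decomposition, so no decomposition can have width below 2. Combining the bounds, tw(G) = 2.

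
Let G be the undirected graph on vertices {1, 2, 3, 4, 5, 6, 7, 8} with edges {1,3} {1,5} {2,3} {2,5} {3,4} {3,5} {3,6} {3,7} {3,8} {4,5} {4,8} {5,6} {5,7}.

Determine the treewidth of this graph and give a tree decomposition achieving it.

The largest bag has 3 vertices, giving width 2; this decomposition certifies tw(G) ≤ 2. On the other hand G contains the 3-clique {3, 4, 8}. A clique must lie in a single bag of any decomposition, so no decomposition can have width below 2. Combining the bounds, tw(G) = 2.

Treewidth 2.
One such decomposition:
Bags: B1 = {3, 5, 6}  B2 = {3, 5, 7}  B3 = {1, 3, 5}  B4 = {3, 4, 5}  B5 = {3, 4, 8}  B6 = {2, 3, 5}
Tree: B1–B2, B2–B3, B1–B4, B4–B5, B1–B6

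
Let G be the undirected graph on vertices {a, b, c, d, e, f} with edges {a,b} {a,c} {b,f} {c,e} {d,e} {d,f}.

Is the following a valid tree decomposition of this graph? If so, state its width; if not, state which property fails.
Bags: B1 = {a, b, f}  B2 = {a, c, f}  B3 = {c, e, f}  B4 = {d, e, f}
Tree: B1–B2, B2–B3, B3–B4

Yes; width 2.

Every vertex of G appears in some bag (union = {a, b, c, d, e, f}); every edge is covered by a bag; and for each vertex v the set of bags containing v is connected in the bag tree. The decomposition is therefore valid. The largest bag has 3 vertices, so the width is 2.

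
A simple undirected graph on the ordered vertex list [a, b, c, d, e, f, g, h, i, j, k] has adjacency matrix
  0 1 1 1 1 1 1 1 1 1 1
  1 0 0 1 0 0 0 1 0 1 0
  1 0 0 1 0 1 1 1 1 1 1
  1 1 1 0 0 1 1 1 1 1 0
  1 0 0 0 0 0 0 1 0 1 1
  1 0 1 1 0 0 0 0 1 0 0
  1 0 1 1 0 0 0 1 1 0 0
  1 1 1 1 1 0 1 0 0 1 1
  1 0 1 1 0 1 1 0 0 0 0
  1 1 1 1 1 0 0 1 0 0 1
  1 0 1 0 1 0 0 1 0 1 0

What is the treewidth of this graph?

A width-4 tree decomposition is:
Bags: B1 = {a, c, d, g, h}  B2 = {a, c, d, g, i}  B3 = {a, c, d, h, j}  B4 = {a, c, h, j, k}  B5 = {a, e, h, j, k}  B6 = {a, c, d, f, i}  B7 = {a, b, d, h, j}
Tree: B1–B2, B1–B3, B3–B4, B4–B5, B2–B6, B3–B7
Every bag has size at most 5, so the width is 5 − 1 = 4 and tw(G) ≤ 4. Conversely, {a, c, d, g, h} is a clique of size 5, and the vertices of any clique must share a bag in every tree decomposition; so some bag has ≥ 5 vertices and tw(G) ≥ 4. Therefore the treewidth is 4.

4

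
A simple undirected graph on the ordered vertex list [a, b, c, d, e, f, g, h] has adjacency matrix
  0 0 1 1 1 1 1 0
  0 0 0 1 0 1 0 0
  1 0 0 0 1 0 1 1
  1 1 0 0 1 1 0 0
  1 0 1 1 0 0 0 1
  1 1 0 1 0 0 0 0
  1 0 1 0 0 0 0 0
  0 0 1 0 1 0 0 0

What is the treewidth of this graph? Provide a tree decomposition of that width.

Treewidth 2.
One optimal decomposition is:
Bags: B1 = {a, c, e}  B2 = {a, d, e}  B3 = {c, e, h}  B4 = {a, d, f}  B5 = {b, d, f}  B6 = {a, c, g}
Tree: B1–B2, B1–B3, B2–B4, B4–B5, B1–B6

Every bag has size at most 3, so the width is 3 − 1 = 2 and tw(G) ≤ 2. Conversely, {c, e, h} is a clique of size 3, and the vertices of any clique must share a bag in every tree decomposition; so some bag has ≥ 3 vertices and tw(G) ≥ 2. Combining the bounds, tw(G) = 2.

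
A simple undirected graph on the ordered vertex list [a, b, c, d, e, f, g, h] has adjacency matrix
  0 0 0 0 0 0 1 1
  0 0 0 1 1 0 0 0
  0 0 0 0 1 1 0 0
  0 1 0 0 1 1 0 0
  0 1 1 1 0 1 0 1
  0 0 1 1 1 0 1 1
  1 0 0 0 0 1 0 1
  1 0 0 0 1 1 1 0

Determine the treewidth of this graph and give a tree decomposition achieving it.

The largest bag has 3 vertices, giving width 2; this decomposition certifies tw(G) ≤ 2. Conversely, {a, g, h} is a clique of size 3, and the vertices of any clique must share a bag in every tree decomposition; so some bag has ≥ 3 vertices and tw(G) ≥ 2. Hence tw(G) = 2 exactly.

Treewidth 2.
One such decomposition:
Bags: B1 = {d, e, f}  B2 = {e, f, h}  B3 = {b, d, e}  B4 = {f, g, h}  B5 = {a, g, h}  B6 = {c, e, f}
Tree: B1–B2, B1–B3, B2–B4, B4–B5, B2–B6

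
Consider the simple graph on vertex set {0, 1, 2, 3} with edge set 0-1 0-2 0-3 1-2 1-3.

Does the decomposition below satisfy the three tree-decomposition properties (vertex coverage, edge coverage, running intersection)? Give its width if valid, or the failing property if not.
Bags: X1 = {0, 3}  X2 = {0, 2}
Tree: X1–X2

No — vertex 1 appears in no bag.

A tree decomposition must satisfy three properties: every vertex lies in some bag; for every edge, both endpoints lie together in some bag; and for every vertex, the bags containing it form a connected subtree. Here vertex 1 appears in no bag, so the decomposition is invalid.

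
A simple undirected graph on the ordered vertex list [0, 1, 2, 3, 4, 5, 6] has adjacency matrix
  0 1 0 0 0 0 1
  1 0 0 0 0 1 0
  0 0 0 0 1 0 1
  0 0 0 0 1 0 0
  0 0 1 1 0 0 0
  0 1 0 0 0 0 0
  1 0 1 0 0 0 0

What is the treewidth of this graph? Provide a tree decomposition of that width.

Treewidth 1.
Bags: B1 = {3, 4}  B2 = {2, 4}  B3 = {2, 6}  B4 = {0, 6}  B5 = {0, 1}  B6 = {1, 5}
Tree: B1–B2, B2–B3, B3–B4, B4–B5, B5–B6

The largest bag has 2 vertices, giving width 1; this decomposition certifies tw(G) ≤ 1. Any graph with an edge has treewidth ≥ 1, and G has the edge 3–4. The upper and lower bounds meet at 1, so that is the treewidth.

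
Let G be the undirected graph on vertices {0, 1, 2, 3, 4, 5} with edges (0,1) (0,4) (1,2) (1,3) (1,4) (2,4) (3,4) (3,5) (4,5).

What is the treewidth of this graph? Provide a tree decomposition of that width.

The largest bag has 3 vertices, giving width 2; this decomposition certifies tw(G) ≤ 2. For the lower bound, the 3 vertices {0, 1, 4} are pairwise adjacent, and any tree decomposition puts a clique entirely inside one bag — forcing width ≥ 2. Hence tw(G) = 2 exactly.

Treewidth 2.
One optimal decomposition is:
Bags: B1 = {1, 2, 4}  B2 = {0, 1, 4}  B3 = {1, 3, 4}  B4 = {3, 4, 5}
Tree: B1–B2, B1–B3, B3–B4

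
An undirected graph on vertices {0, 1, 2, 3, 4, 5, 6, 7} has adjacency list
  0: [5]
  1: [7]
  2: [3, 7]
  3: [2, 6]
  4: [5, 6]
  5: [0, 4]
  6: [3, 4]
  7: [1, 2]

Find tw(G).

A width-1 tree decomposition is:
Bags: B1 = {0, 5}  B2 = {4, 5}  B3 = {4, 6}  B4 = {3, 6}  B5 = {2, 3}  B6 = {2, 7}  B7 = {1, 7}
Tree: B1–B2, B2–B3, B3–B4, B4–B5, B5–B6, B6–B7
Every bag has size at most 2, so the width is 2 − 1 = 1 and tw(G) ≤ 1. Any graph with an edge has treewidth ≥ 1, and G has the edge 0–5. Hence tw(G) = 1 exactly.

1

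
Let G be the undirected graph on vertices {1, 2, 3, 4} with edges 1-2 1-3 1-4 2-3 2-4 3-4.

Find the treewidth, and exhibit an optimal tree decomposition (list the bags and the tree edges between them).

Treewidth 3.
One such decomposition:
Bags: B1 = {1, 2, 3, 4}
Tree: (single bag)

With just one bag of size 4, the width is 4 − 1 = 3, so tw(G) ≤ 3. For the lower bound, the 4 vertices {1, 2, 3, 4} are pairwise adjacent, and any tree decomposition puts a clique entirely inside one bag — forcing width ≥ 3. The upper and lower bounds meet at 3, so that is the treewidth.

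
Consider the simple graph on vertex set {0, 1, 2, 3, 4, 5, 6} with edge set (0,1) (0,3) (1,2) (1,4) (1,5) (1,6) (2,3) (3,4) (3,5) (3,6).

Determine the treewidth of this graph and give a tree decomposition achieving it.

Treewidth 2.
One optimal decomposition is:
Bags: B1 = {1, 2, 3}  B2 = {1, 3, 4}  B3 = {0, 1, 3}  B4 = {1, 3, 6}  B5 = {1, 3, 5}
Tree: B1–B2, B2–B3, B3–B4, B4–B5

Every bag has size at most 3, so the width is 3 − 1 = 2 and tw(G) ≤ 2. The edges 3–2–1–4–3 form a cycle, so G is not a tree and its treewidth is at least 2. Therefore the treewidth is 2.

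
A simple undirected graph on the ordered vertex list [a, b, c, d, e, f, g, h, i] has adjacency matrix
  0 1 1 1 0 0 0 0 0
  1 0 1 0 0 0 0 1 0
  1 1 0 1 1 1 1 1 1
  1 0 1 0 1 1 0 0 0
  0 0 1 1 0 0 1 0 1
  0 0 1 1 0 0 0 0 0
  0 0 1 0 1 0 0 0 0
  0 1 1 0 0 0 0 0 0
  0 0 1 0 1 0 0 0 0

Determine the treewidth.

2

A width-2 tree decomposition is:
Bags: B1 = {a, c, d}  B2 = {c, d, e}  B3 = {c, e, i}  B4 = {c, d, f}  B5 = {a, b, c}  B6 = {b, c, h}  B7 = {c, e, g}
Tree: B1–B2, B2–B3, B1–B4, B1–B5, B5–B6, B2–B7
Each bag holds 3 vertices, so the decomposition has width 2, which upper-bounds the treewidth. Conversely, {c, d, e} is a clique of size 3, and the vertices of any clique must share a bag in every tree decomposition; so some bag has ≥ 3 vertices and tw(G) ≥ 2. Hence tw(G) = 2 exactly.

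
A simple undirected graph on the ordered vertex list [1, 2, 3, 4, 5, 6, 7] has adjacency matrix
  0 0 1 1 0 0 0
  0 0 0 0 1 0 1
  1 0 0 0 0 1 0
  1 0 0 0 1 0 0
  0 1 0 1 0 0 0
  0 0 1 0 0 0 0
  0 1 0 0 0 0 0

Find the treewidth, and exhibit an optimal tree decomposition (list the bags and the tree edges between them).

Treewidth 1.
Bags: B1 = {3, 6}  B2 = {1, 3}  B3 = {1, 4}  B4 = {4, 5}  B5 = {2, 5}  B6 = {2, 7}
Tree: B1–B2, B2–B3, B3–B4, B4–B5, B5–B6

The largest bag has 2 vertices, giving width 1; this decomposition certifies tw(G) ≤ 1. Since G has at least one edge (e.g. 6–3), it is not an edgeless graph, so tw(G) ≥ 1. The upper and lower bounds meet at 1, so that is the treewidth.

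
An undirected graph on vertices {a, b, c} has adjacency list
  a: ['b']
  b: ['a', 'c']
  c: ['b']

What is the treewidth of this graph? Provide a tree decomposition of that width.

The largest bag has 2 vertices, giving width 1; this decomposition certifies tw(G) ≤ 1. G has an edge, so its treewidth is at least 1. Therefore the treewidth is 1.

Treewidth 1.
Bags: B1 = {a, b}  B2 = {b, c}
Tree: B1–B2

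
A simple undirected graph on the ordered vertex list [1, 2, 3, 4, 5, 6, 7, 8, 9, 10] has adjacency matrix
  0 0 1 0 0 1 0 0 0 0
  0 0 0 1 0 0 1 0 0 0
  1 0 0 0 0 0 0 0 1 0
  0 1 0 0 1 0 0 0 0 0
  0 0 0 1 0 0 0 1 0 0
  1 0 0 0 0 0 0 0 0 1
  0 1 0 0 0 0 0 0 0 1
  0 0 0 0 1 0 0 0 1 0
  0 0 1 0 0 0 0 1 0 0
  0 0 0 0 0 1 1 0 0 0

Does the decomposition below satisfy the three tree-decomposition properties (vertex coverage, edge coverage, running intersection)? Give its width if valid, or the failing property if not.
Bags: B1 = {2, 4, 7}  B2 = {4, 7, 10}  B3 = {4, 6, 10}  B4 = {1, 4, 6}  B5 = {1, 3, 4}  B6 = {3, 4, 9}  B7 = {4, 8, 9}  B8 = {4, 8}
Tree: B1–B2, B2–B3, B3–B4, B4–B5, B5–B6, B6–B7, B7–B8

A tree decomposition must satisfy three properties: every vertex lies in some bag; for every edge, both endpoints lie together in some bag; and for every vertex, the bags containing it form a connected subtree. Here vertex 5 appears in no bag, so the decomposition is invalid.

No — vertex 5 appears in no bag.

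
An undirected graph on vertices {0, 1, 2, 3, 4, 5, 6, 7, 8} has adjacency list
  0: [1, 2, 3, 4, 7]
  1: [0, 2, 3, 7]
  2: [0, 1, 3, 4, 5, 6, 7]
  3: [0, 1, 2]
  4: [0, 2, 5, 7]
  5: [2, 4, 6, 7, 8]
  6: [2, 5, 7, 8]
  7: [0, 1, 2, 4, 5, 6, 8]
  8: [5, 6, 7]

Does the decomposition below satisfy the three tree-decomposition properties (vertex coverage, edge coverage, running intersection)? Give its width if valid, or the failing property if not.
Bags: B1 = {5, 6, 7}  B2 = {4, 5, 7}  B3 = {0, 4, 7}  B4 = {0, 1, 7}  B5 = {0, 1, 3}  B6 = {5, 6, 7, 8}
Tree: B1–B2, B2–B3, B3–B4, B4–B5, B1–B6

No — vertex 2 appears in no bag.

A tree decomposition must satisfy three properties: every vertex lies in some bag; for every edge, both endpoints lie together in some bag; and for every vertex, the bags containing it form a connected subtree. Here vertex 2 appears in no bag, so the decomposition is invalid.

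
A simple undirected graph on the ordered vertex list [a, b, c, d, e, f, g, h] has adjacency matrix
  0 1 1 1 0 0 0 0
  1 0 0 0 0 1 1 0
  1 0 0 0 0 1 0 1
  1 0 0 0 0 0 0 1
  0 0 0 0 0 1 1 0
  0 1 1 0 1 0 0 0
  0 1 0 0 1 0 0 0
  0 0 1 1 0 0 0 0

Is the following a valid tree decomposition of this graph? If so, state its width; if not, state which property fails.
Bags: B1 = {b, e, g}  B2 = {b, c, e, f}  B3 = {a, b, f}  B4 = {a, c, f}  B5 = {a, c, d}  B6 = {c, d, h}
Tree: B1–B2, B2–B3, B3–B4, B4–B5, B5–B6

A tree decomposition must satisfy three properties: every vertex lies in some bag; for every edge, both endpoints lie together in some bag; and for every vertex, the bags containing it form a connected subtree. Here bags containing vertex c are not connected in the tree, so the decomposition is invalid.

No — bags containing vertex c are not connected in the tree.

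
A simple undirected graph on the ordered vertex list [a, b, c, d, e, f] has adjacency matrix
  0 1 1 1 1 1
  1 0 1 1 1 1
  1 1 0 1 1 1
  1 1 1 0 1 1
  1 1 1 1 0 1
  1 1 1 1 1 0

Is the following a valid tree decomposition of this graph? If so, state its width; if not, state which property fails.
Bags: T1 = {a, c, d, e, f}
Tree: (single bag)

No — vertex b appears in no bag.

A tree decomposition must satisfy three properties: every vertex lies in some bag; for every edge, both endpoints lie together in some bag; and for every vertex, the bags containing it form a connected subtree. Here vertex b appears in no bag, so the decomposition is invalid.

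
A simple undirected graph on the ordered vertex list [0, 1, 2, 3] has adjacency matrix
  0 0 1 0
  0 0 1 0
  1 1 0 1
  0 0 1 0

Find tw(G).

1

A width-1 tree decomposition is:
Bags: B1 = {1, 2}  B2 = {2, 3}  B3 = {0, 2}
Tree: B1–B2, B2–B3
Each bag holds 2 vertices, so the decomposition has width 1, which upper-bounds the treewidth. Any graph with an edge has treewidth ≥ 1, and G has the edge 2–1. The upper and lower bounds meet at 1, so that is the treewidth.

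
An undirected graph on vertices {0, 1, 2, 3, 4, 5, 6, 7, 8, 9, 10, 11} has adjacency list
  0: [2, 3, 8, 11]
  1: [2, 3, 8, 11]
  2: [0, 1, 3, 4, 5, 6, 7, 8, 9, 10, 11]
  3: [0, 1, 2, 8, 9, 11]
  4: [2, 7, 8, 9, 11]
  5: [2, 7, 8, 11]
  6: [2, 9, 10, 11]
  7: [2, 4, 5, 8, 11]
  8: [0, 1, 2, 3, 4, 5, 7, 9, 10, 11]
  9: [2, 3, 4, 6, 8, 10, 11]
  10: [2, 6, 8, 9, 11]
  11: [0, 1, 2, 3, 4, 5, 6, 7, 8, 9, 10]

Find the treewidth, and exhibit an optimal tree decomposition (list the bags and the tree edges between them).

Treewidth 4.
One optimal decomposition is:
Bags: B1 = {2, 3, 8, 9, 11}  B2 = {1, 2, 3, 8, 11}  B3 = {0, 2, 3, 8, 11}  B4 = {2, 8, 9, 10, 11}  B5 = {2, 4, 8, 9, 11}  B6 = {2, 4, 7, 8, 11}  B7 = {2, 5, 7, 8, 11}  B8 = {2, 6, 9, 10, 11}
Tree: B1–B2, B1–B3, B1–B4, B4–B5, B5–B6, B6–B7, B4–B8

Every bag has size at most 5, so the width is 5 − 1 = 4 and tw(G) ≤ 4. On the other hand G contains the 5-clique {0, 2, 3, 8, 11}. A clique must lie in a single bag of any decomposition, so no decomposition can have width below 4. The upper and lower bounds meet at 4, so that is the treewidth.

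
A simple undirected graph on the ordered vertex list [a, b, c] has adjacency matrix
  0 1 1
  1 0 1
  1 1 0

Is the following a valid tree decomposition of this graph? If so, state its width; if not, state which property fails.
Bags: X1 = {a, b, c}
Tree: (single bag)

Yes; width 2.

Vertex coverage: the bags together contain {a, b, c}, the full vertex set. Edge coverage: each edge of G has both endpoints in at least one bag. Running intersection: for every vertex, the bags containing it form a connected subtree. All three properties hold, so this is a valid tree decomposition of width max|bag| − 1 = 2, and hence tw(G) ≤ 2.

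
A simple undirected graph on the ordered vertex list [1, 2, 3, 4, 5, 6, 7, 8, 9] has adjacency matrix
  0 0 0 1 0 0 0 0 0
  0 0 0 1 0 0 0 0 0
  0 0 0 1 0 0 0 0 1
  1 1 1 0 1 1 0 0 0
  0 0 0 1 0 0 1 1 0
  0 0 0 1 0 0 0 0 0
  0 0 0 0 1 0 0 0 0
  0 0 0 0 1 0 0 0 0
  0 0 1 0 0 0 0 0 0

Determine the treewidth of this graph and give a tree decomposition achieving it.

Treewidth 1.
One optimal decomposition is:
Bags: B1 = {4, 5}  B2 = {1, 4}  B3 = {5, 8}  B4 = {5, 7}  B5 = {4, 6}  B6 = {3, 4}  B7 = {2, 4}  B8 = {3, 9}
Tree: B1–B2, B1–B3, B3–B4, B1–B5, B1–B6, B1–B7, B6–B8

Every bag has size at most 2, so the width is 2 − 1 = 1 and tw(G) ≤ 1. Any graph with an edge has treewidth ≥ 1, and G has the edge 5–4. The upper and lower bounds meet at 1, so that is the treewidth.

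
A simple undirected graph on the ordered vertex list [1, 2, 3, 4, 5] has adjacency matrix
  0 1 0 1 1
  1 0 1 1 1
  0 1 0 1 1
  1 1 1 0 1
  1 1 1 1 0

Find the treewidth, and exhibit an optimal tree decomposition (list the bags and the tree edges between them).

Treewidth 3.
One such decomposition:
Bags: B1 = {2, 3, 4, 5}  B2 = {1, 2, 4, 5}
Tree: B1–B2

Each bag holds 4 vertices, so the decomposition has width 3, which upper-bounds the treewidth. On the other hand G contains the 4-clique {1, 2, 4, 5}. A clique must lie in a single bag of any decomposition, so no decomposition can have width below 3. The upper and lower bounds meet at 3, so that is the treewidth.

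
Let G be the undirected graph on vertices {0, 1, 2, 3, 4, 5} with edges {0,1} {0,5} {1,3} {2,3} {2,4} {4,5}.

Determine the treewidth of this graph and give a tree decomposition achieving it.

Every bag has size at most 3, so the width is 3 − 1 = 2 and tw(G) ≤ 2. The edges 5–0–1–3–2–4–5 form a cycle, so G is not a tree and its treewidth is at least 2. Therefore the treewidth is 2.

Treewidth 2.
One such decomposition:
Bags: B1 = {0, 1, 5}  B2 = {1, 3, 5}  B3 = {2, 3, 5}  B4 = {2, 4, 5}
Tree: B1–B2, B2–B3, B3–B4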